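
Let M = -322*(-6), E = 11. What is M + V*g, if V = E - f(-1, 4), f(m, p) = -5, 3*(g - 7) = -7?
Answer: 6020/3 ≈ 2006.7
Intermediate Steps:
g = 14/3 (g = 7 + (1/3)*(-7) = 7 - 7/3 = 14/3 ≈ 4.6667)
V = 16 (V = 11 - 1*(-5) = 11 + 5 = 16)
M = 1932
M + V*g = 1932 + 16*(14/3) = 1932 + 224/3 = 6020/3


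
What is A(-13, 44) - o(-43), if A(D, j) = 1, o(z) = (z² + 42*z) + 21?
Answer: -63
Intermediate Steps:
o(z) = 21 + z² + 42*z
A(-13, 44) - o(-43) = 1 - (21 + (-43)² + 42*(-43)) = 1 - (21 + 1849 - 1806) = 1 - 1*64 = 1 - 64 = -63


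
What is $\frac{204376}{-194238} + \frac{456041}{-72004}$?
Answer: $- \frac{1098897673}{148786308} \approx -7.3857$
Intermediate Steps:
$\frac{204376}{-194238} + \frac{456041}{-72004} = 204376 \left(- \frac{1}{194238}\right) + 456041 \left(- \frac{1}{72004}\right) = - \frac{102188}{97119} - \frac{9703}{1532} = - \frac{1098897673}{148786308}$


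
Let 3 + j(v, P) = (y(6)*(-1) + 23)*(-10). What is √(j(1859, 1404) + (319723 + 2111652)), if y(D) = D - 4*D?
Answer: √2430962 ≈ 1559.2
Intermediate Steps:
y(D) = -3*D
j(v, P) = -413 (j(v, P) = -3 + (-3*6*(-1) + 23)*(-10) = -3 + (-18*(-1) + 23)*(-10) = -3 + (18 + 23)*(-10) = -3 + 41*(-10) = -3 - 410 = -413)
√(j(1859, 1404) + (319723 + 2111652)) = √(-413 + (319723 + 2111652)) = √(-413 + 2431375) = √2430962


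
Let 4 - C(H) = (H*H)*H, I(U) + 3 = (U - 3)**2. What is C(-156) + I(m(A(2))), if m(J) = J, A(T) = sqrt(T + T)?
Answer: 3796418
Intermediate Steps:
A(T) = sqrt(2)*sqrt(T) (A(T) = sqrt(2*T) = sqrt(2)*sqrt(T))
I(U) = -3 + (-3 + U)**2 (I(U) = -3 + (U - 3)**2 = -3 + (-3 + U)**2)
C(H) = 4 - H**3 (C(H) = 4 - H*H*H = 4 - H**2*H = 4 - H**3)
C(-156) + I(m(A(2))) = (4 - 1*(-156)**3) + (-3 + (-3 + sqrt(2)*sqrt(2))**2) = (4 - 1*(-3796416)) + (-3 + (-3 + 2)**2) = (4 + 3796416) + (-3 + (-1)**2) = 3796420 + (-3 + 1) = 3796420 - 2 = 3796418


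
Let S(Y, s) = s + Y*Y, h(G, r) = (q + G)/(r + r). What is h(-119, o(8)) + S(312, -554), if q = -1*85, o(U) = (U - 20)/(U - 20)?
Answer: 96688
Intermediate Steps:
o(U) = 1 (o(U) = (-20 + U)/(-20 + U) = 1)
q = -85
h(G, r) = (-85 + G)/(2*r) (h(G, r) = (-85 + G)/(r + r) = (-85 + G)/((2*r)) = (-85 + G)*(1/(2*r)) = (-85 + G)/(2*r))
S(Y, s) = s + Y²
h(-119, o(8)) + S(312, -554) = (½)*(-85 - 119)/1 + (-554 + 312²) = (½)*1*(-204) + (-554 + 97344) = -102 + 96790 = 96688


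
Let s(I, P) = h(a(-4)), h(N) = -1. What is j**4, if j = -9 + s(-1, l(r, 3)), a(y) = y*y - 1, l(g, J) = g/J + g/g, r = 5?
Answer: 10000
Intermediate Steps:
l(g, J) = 1 + g/J (l(g, J) = g/J + 1 = 1 + g/J)
a(y) = -1 + y**2 (a(y) = y**2 - 1 = -1 + y**2)
s(I, P) = -1
j = -10 (j = -9 - 1 = -10)
j**4 = (-10)**4 = 10000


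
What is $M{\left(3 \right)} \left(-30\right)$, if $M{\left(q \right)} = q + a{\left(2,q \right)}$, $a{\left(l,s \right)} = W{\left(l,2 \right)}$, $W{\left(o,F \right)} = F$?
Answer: $-150$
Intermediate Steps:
$a{\left(l,s \right)} = 2$
$M{\left(q \right)} = 2 + q$ ($M{\left(q \right)} = q + 2 = 2 + q$)
$M{\left(3 \right)} \left(-30\right) = \left(2 + 3\right) \left(-30\right) = 5 \left(-30\right) = -150$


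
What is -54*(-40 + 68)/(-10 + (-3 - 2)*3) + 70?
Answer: 3262/25 ≈ 130.48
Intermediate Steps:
-54*(-40 + 68)/(-10 + (-3 - 2)*3) + 70 = -1512/(-10 - 5*3) + 70 = -1512/(-10 - 15) + 70 = -1512/(-25) + 70 = -1512*(-1)/25 + 70 = -54*(-28/25) + 70 = 1512/25 + 70 = 3262/25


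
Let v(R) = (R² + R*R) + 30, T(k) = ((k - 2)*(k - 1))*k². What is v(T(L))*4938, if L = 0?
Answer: 148140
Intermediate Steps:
T(k) = k²*(-1 + k)*(-2 + k) (T(k) = ((-2 + k)*(-1 + k))*k² = ((-1 + k)*(-2 + k))*k² = k²*(-1 + k)*(-2 + k))
v(R) = 30 + 2*R² (v(R) = (R² + R²) + 30 = 2*R² + 30 = 30 + 2*R²)
v(T(L))*4938 = (30 + 2*(0²*(2 + 0² - 3*0))²)*4938 = (30 + 2*(0*(2 + 0 + 0))²)*4938 = (30 + 2*(0*2)²)*4938 = (30 + 2*0²)*4938 = (30 + 2*0)*4938 = (30 + 0)*4938 = 30*4938 = 148140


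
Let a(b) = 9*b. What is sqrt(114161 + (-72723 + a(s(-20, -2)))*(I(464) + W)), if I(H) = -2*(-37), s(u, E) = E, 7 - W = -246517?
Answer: I*sqrt(17937670957) ≈ 1.3393e+5*I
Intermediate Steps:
W = 246524 (W = 7 - 1*(-246517) = 7 + 246517 = 246524)
I(H) = 74
sqrt(114161 + (-72723 + a(s(-20, -2)))*(I(464) + W)) = sqrt(114161 + (-72723 + 9*(-2))*(74 + 246524)) = sqrt(114161 + (-72723 - 18)*246598) = sqrt(114161 - 72741*246598) = sqrt(114161 - 17937785118) = sqrt(-17937670957) = I*sqrt(17937670957)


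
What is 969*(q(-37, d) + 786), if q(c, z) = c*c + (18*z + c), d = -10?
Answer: 1877922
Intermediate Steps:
q(c, z) = c + c² + 18*z (q(c, z) = c² + (c + 18*z) = c + c² + 18*z)
969*(q(-37, d) + 786) = 969*((-37 + (-37)² + 18*(-10)) + 786) = 969*((-37 + 1369 - 180) + 786) = 969*(1152 + 786) = 969*1938 = 1877922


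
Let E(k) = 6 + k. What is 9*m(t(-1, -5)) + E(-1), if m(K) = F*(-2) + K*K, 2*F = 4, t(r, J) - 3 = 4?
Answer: 410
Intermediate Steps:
t(r, J) = 7 (t(r, J) = 3 + 4 = 7)
F = 2 (F = (1/2)*4 = 2)
m(K) = -4 + K**2 (m(K) = 2*(-2) + K*K = -4 + K**2)
9*m(t(-1, -5)) + E(-1) = 9*(-4 + 7**2) + (6 - 1) = 9*(-4 + 49) + 5 = 9*45 + 5 = 405 + 5 = 410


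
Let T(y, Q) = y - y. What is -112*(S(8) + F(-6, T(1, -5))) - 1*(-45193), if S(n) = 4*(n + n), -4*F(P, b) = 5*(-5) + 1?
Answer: 37353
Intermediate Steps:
T(y, Q) = 0
F(P, b) = 6 (F(P, b) = -(5*(-5) + 1)/4 = -(-25 + 1)/4 = -¼*(-24) = 6)
S(n) = 8*n (S(n) = 4*(2*n) = 8*n)
-112*(S(8) + F(-6, T(1, -5))) - 1*(-45193) = -112*(8*8 + 6) - 1*(-45193) = -112*(64 + 6) + 45193 = -112*70 + 45193 = -7840 + 45193 = 37353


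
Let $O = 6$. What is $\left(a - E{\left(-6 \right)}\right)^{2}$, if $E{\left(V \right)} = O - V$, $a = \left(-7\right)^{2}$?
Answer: $1369$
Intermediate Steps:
$a = 49$
$E{\left(V \right)} = 6 - V$
$\left(a - E{\left(-6 \right)}\right)^{2} = \left(49 - \left(6 - -6\right)\right)^{2} = \left(49 - \left(6 + 6\right)\right)^{2} = \left(49 - 12\right)^{2} = 37^{2} = 1369$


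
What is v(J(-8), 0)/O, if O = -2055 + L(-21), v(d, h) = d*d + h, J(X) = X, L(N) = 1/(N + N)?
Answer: -2688/86311 ≈ -0.031143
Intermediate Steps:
L(N) = 1/(2*N)
v(d, h) = h + d**2 (v(d, h) = d**2 + h = h + d**2)
O = -86311/42 (O = -2055 + (1/2)/(-21) = -2055 + (1/2)*(-1/21) = -2055 - 1/42 = -86311/42 ≈ -2055.0)
v(J(-8), 0)/O = (0 + (-8)**2)/(-86311/42) = (0 + 64)*(-42/86311) = 64*(-42/86311) = -2688/86311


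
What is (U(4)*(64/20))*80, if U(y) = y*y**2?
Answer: 16384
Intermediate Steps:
U(y) = y**3
(U(4)*(64/20))*80 = (4**3*(64/20))*80 = (64*(64*(1/20)))*80 = (64*(16/5))*80 = (1024/5)*80 = 16384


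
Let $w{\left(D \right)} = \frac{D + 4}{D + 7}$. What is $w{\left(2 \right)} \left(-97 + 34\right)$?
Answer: $-42$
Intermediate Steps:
$w{\left(D \right)} = \frac{4 + D}{7 + D}$
$w{\left(2 \right)} \left(-97 + 34\right) = \frac{4 + 2}{7 + 2} \left(-97 + 34\right) = \frac{1}{9} \cdot 6 \left(-63\right) = \frac{2}{3} \left(-63\right) = -42$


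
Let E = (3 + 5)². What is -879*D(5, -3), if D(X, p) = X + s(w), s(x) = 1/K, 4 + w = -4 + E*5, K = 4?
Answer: -18459/4 ≈ -4614.8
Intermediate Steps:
E = 64 (E = 8² = 64)
w = 312 (w = -4 + (-4 + 64*5) = -4 + (-4 + 320) = -4 + 316 = 312)
s(x) = ¼ (s(x) = 1/4 = ¼)
D(X, p) = ¼ + X (D(X, p) = X + ¼ = ¼ + X)
-879*D(5, -3) = -879*(¼ + 5) = -879*21/4 = -18459/4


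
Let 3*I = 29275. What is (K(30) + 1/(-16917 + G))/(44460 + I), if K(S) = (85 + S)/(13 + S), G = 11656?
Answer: 1814916/36796302065 ≈ 4.9323e-5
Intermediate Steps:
I = 29275/3 (I = (⅓)*29275 = 29275/3 ≈ 9758.3)
K(S) = (85 + S)/(13 + S)
(K(30) + 1/(-16917 + G))/(44460 + I) = ((85 + 30)/(13 + 30) + 1/(-16917 + 11656))/(44460 + 29275/3) = (115/43 + 1/(-5261))/(162655/3) = ((1/43)*115 - 1/5261)*(3/162655) = (115/43 - 1/5261)*(3/162655) = (604972/226223)*(3/162655) = 1814916/36796302065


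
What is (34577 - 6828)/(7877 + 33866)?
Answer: 27749/41743 ≈ 0.66476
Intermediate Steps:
(34577 - 6828)/(7877 + 33866) = 27749/41743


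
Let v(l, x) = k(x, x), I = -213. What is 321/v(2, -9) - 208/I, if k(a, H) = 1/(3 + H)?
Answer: -410030/213 ≈ -1925.0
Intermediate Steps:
v(l, x) = 1/(3 + x)
321/v(2, -9) - 208/I = 321/(1/(3 - 9)) - 208/(-213) = 321/(1/(-6)) - 208*(-1/213) = 321/(-1/6) + 208/213 = 321*(-6) + 208/213 = -1926 + 208/213 = -410030/213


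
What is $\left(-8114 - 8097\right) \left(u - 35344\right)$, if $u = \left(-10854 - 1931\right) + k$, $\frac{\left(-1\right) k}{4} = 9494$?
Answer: $1395848155$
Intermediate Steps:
$k = -37976$ ($k = \left(-4\right) 9494 = -37976$)
$u = -50761$ ($u = \left(-10854 - 1931\right) - 37976 = -12785 - 37976 = -50761$)
$\left(-8114 - 8097\right) \left(u - 35344\right) = \left(-8114 - 8097\right) \left(-50761 - 35344\right) = \left(-16211\right) \left(-86105\right) = 1395848155$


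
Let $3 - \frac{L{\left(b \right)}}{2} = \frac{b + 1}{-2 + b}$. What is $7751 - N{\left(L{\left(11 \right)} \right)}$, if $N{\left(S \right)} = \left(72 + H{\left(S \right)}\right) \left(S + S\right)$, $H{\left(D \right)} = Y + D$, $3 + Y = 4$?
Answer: $\frac{65179}{9} \approx 7242.1$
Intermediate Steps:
$Y = 1$ ($Y = -3 + 4 = 1$)
$H{\left(D \right)} = 1 + D$
$L{\left(b \right)} = 6 - \frac{2 \left(1 + b\right)}{-2 + b}$ ($L{\left(b \right)} = 6 - 2 \frac{b + 1}{-2 + b} = 6 - 2 \frac{1 + b}{-2 + b} = 6 - \frac{2 \left(1 + b\right)}{-2 + b}$)
$N{\left(S \right)} = 2 S \left(73 + S\right)$ ($N{\left(S \right)} = \left(72 + \left(1 + S\right)\right) \left(S + S\right) = \left(73 + S\right) 2 S = 2 S \left(73 + S\right)$)
$7751 - N{\left(L{\left(11 \right)} \right)} = 7751 - 2 \frac{2 \left(-7 + 2 \cdot 11\right)}{-2 + 11} \left(73 + \frac{2 \left(-7 + 2 \cdot 11\right)}{-2 + 11}\right) = 7751 - 2 \frac{2 \left(-7 + 22\right)}{9} \left(73 + \frac{2 \left(-7 + 22\right)}{9}\right) = 7751 - 2 \cdot 2 \cdot \frac{1}{9} \cdot 15 \left(73 + 2 \cdot \frac{1}{9} \cdot 15\right) = 7751 - 2 \cdot \frac{10}{3} \left(73 + \frac{10}{3}\right) = 7751 - 2 \cdot \frac{10}{3} \cdot \frac{229}{3} = 7751 - \frac{4580}{9} = \frac{65179}{9}$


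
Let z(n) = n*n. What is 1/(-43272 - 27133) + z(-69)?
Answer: 335198204/70405 ≈ 4761.0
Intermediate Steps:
z(n) = n**2
1/(-43272 - 27133) + z(-69) = 1/(-43272 - 27133) + (-69)**2 = 1/(-70405) + 4761 = -1/70405 + 4761 = 335198204/70405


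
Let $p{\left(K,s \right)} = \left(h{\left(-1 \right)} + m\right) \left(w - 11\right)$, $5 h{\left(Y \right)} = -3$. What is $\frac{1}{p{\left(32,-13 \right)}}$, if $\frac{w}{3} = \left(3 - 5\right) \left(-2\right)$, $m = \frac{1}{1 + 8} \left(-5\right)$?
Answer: $- \frac{45}{52} \approx -0.86539$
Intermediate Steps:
$h{\left(Y \right)} = - \frac{3}{5}$ ($h{\left(Y \right)} = \frac{1}{5} \left(-3\right) = - \frac{3}{5}$)
$m = - \frac{5}{9}$ ($m = \frac{1}{9} \left(-5\right) = - \frac{5}{9} \approx -0.55556$)
$w = 12$ ($w = 3 \left(3 - 5\right) \left(-2\right) = 3 \left(\left(-2\right) \left(-2\right)\right) = 3 \cdot 4 = 12$)
$p{\left(K,s \right)} = - \frac{52}{45}$ ($p{\left(K,s \right)} = \left(- \frac{3}{5} - \frac{5}{9}\right) \left(12 - 11\right) = \left(- \frac{52}{45}\right) 1 = - \frac{52}{45}$)
$\frac{1}{p{\left(32,-13 \right)}} = \frac{1}{- \frac{52}{45}} = - \frac{45}{52}$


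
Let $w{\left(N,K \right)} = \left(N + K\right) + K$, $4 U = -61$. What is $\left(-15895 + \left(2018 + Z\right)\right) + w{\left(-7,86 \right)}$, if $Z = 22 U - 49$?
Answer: $- \frac{28193}{2} \approx -14097.0$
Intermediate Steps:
$U = - \frac{61}{4}$ ($U = \frac{1}{4} \left(-61\right) = - \frac{61}{4} \approx -15.25$)
$w{\left(N,K \right)} = N + 2 K$ ($w{\left(N,K \right)} = \left(K + N\right) + K = N + 2 K$)
$Z = - \frac{769}{2}$ ($Z = 22 \left(- \frac{61}{4}\right) - 49 = - \frac{671}{2} - 49 = - \frac{769}{2} \approx -384.5$)
$\left(-15895 + \left(2018 + Z\right)\right) + w{\left(-7,86 \right)} = \left(-15895 + \left(2018 - \frac{769}{2}\right)\right) + \left(-7 + 2 \cdot 86\right) = \left(-15895 + \frac{3267}{2}\right) + \left(-7 + 172\right) = - \frac{28523}{2} + 165 = - \frac{28193}{2}$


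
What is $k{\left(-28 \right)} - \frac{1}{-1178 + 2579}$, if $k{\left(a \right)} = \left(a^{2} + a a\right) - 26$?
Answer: $\frac{2160341}{1401} \approx 1542.0$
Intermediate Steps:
$k{\left(a \right)} = -26 + 2 a^{2}$ ($k{\left(a \right)} = \left(a^{2} + a^{2}\right) - 26 = 2 a^{2} - 26 = -26 + 2 a^{2}$)
$k{\left(-28 \right)} - \frac{1}{-1178 + 2579} = \left(-26 + 2 \left(-28\right)^{2}\right) - \frac{1}{-1178 + 2579} = \left(-26 + 2 \cdot 784\right) - \frac{1}{1401} = \left(-26 + 1568\right) - \frac{1}{1401} = 1542 - \frac{1}{1401} = \frac{2160341}{1401}$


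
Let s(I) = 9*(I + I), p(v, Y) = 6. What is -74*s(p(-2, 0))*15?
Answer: -119880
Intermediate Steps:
s(I) = 18*I (s(I) = 9*(2*I) = 18*I)
-74*s(p(-2, 0))*15 = -1332*6*15 = -74*108*15 = -7992*15 = -119880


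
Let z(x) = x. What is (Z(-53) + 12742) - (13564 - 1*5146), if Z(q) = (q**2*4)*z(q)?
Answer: -591184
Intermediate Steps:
Z(q) = 4*q**3 (Z(q) = (q**2*4)*q = (4*q**2)*q = 4*q**3)
(Z(-53) + 12742) - (13564 - 1*5146) = (4*(-53)**3 + 12742) - (13564 - 1*5146) = (4*(-148877) + 12742) - (13564 - 5146) = (-595508 + 12742) - 1*8418 = -582766 - 8418 = -591184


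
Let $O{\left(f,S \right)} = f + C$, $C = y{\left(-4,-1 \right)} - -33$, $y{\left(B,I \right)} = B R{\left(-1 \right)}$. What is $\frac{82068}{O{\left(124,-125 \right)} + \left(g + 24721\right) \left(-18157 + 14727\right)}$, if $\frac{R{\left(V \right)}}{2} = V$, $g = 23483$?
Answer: $- \frac{27356}{55113185} \approx -0.00049636$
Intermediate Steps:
$R{\left(V \right)} = 2 V$
$y{\left(B,I \right)} = - 2 B$ ($y{\left(B,I \right)} = B 2 \left(-1\right) = B \left(-2\right) = - 2 B$)
$C = 41$ ($C = \left(-2\right) \left(-4\right) - -33 = 8 + 33 = 41$)
$O{\left(f,S \right)} = 41 + f$ ($O{\left(f,S \right)} = f + 41 = 41 + f$)
$\frac{82068}{O{\left(124,-125 \right)} + \left(g + 24721\right) \left(-18157 + 14727\right)} = \frac{82068}{\left(41 + 124\right) + \left(23483 + 24721\right) \left(-18157 + 14727\right)} = \frac{82068}{165 + 48204 \left(-3430\right)} = \frac{82068}{165 - 165339720} = \frac{82068}{-165339555} = 82068 \left(- \frac{1}{165339555}\right) = - \frac{27356}{55113185}$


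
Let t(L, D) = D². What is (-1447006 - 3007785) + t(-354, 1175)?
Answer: -3074166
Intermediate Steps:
(-1447006 - 3007785) + t(-354, 1175) = (-1447006 - 3007785) + 1175² = -4454791 + 1380625 = -3074166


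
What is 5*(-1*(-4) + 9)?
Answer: 65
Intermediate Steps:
5*(-1*(-4) + 9) = 5*(4 + 9) = 5*13 = 65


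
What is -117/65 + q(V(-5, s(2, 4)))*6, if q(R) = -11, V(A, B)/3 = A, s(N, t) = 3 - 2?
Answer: -339/5 ≈ -67.800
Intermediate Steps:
s(N, t) = 1
V(A, B) = 3*A
-117/65 + q(V(-5, s(2, 4)))*6 = -117/65 - 11*6 = -117*1/65 - 66 = -9/5 - 66 = -339/5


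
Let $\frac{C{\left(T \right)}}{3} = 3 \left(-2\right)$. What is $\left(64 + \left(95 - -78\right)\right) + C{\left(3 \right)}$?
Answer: $219$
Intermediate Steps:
$C{\left(T \right)} = -18$ ($C{\left(T \right)} = 3 \cdot 3 \left(-2\right) = 3 \left(-6\right) = -18$)
$\left(64 + \left(95 - -78\right)\right) + C{\left(3 \right)} = \left(64 + \left(95 - -78\right)\right) - 18 = \left(64 + \left(95 + 78\right)\right) - 18 = \left(64 + 173\right) - 18 = 237 - 18 = 219$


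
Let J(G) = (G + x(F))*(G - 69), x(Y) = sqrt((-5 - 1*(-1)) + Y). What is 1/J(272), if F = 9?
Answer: 272/15017737 - sqrt(5)/15017737 ≈ 1.7963e-5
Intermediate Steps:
x(Y) = sqrt(-4 + Y) (x(Y) = sqrt((-5 + 1) + Y) = sqrt(-4 + Y))
J(G) = (-69 + G)*(G + sqrt(5)) (J(G) = (G + sqrt(-4 + 9))*(G - 69) = (G + sqrt(5))*(-69 + G) = (-69 + G)*(G + sqrt(5)))
1/J(272) = 1/(272**2 - 69*272 - 69*sqrt(5) + 272*sqrt(5)) = 1/(73984 - 18768 - 69*sqrt(5) + 272*sqrt(5)) = 1/(55216 + 203*sqrt(5))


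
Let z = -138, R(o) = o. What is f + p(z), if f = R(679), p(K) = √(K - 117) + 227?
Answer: 906 + I*√255 ≈ 906.0 + 15.969*I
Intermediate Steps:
p(K) = 227 + √(-117 + K) (p(K) = √(-117 + K) + 227 = 227 + √(-117 + K))
f = 679
f + p(z) = 679 + (227 + √(-117 - 138)) = 679 + (227 + √(-255)) = 679 + (227 + I*√255) = 906 + I*√255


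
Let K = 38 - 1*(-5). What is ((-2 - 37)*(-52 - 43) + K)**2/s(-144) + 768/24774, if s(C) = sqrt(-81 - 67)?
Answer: 128/4129 - 7023752*I*sqrt(37)/37 ≈ 0.031 - 1.1547e+6*I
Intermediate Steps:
K = 43 (K = 38 + 5 = 43)
s(C) = 2*I*sqrt(37) (s(C) = sqrt(-148) = 2*I*sqrt(37))
((-2 - 37)*(-52 - 43) + K)**2/s(-144) + 768/24774 = ((-2 - 37)*(-52 - 43) + 43)**2/((2*I*sqrt(37))) + 768/24774 = (-39*(-95) + 43)**2*(-I*sqrt(37)/74) + 768*(1/24774) = (3705 + 43)**2*(-I*sqrt(37)/74) + 128/4129 = 3748**2*(-I*sqrt(37)/74) + 128/4129 = 14047504*(-I*sqrt(37)/74) + 128/4129 = -7023752*I*sqrt(37)/37 + 128/4129 = 128/4129 - 7023752*I*sqrt(37)/37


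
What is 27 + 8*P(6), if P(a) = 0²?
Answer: 27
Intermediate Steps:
P(a) = 0
27 + 8*P(6) = 27 + 8*0 = 27 + 0 = 27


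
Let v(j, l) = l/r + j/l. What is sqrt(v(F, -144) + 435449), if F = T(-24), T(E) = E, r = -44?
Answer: sqrt(1896830826)/66 ≈ 659.89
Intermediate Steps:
F = -24
v(j, l) = -l/44 + j/l (v(j, l) = l/(-44) + j/l = l*(-1/44) + j/l = -l/44 + j/l)
sqrt(v(F, -144) + 435449) = sqrt((-1/44*(-144) - 24/(-144)) + 435449) = sqrt((36/11 - 24*(-1/144)) + 435449) = sqrt((36/11 + 1/6) + 435449) = sqrt(227/66 + 435449) = sqrt(28739861/66) = sqrt(1896830826)/66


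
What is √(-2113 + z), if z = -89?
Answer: I*√2202 ≈ 46.925*I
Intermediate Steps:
√(-2113 + z) = √(-2113 - 89) = √(-2202) = I*√2202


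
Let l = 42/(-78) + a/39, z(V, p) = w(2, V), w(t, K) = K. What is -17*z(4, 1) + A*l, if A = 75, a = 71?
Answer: 366/13 ≈ 28.154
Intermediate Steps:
z(V, p) = V
l = 50/39 (l = 42/(-78) + 71/39 = 42*(-1/78) + 71*(1/39) = -7/13 + 71/39 = 50/39 ≈ 1.2821)
-17*z(4, 1) + A*l = -17*4 + 75*(50/39) = -68 + 1250/13 = 366/13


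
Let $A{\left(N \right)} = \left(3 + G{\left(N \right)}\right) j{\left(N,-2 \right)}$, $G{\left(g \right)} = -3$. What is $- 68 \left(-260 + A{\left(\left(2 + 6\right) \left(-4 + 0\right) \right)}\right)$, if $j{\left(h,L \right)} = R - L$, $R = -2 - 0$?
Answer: $17680$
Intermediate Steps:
$R = -2$ ($R = -2 + 0 = -2$)
$j{\left(h,L \right)} = -2 - L$
$A{\left(N \right)} = 0$ ($A{\left(N \right)} = \left(3 - 3\right) \left(-2 - -2\right) = 0 \left(-2 + 2\right) = 0 \cdot 0 = 0$)
$- 68 \left(-260 + A{\left(\left(2 + 6\right) \left(-4 + 0\right) \right)}\right) = - 68 \left(-260 + 0\right) = \left(-68\right) \left(-260\right) = 17680$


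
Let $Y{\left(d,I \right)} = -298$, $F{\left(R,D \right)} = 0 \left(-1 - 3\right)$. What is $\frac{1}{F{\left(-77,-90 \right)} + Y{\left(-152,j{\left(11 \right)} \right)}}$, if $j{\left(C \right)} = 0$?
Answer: $- \frac{1}{298} \approx -0.0033557$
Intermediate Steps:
$F{\left(R,D \right)} = 0$ ($F{\left(R,D \right)} = 0 \left(-4\right) = 0$)
$\frac{1}{F{\left(-77,-90 \right)} + Y{\left(-152,j{\left(11 \right)} \right)}} = \frac{1}{0 - 298} = \frac{1}{-298} = - \frac{1}{298}$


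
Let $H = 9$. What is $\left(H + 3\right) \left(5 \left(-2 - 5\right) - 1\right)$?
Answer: $-432$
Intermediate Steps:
$\left(H + 3\right) \left(5 \left(-2 - 5\right) - 1\right) = \left(9 + 3\right) \left(5 \left(-2 - 5\right) - 1\right) = 12 \left(5 \left(-2 - 5\right) - 1\right) = 12 \left(5 \left(-7\right) - 1\right) = 12 \left(-35 - 1\right) = 12 \left(-36\right) = -432$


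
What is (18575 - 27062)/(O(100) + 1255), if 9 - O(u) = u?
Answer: -2829/388 ≈ -7.2912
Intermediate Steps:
O(u) = 9 - u
(18575 - 27062)/(O(100) + 1255) = (18575 - 27062)/((9 - 1*100) + 1255) = -8487/((9 - 100) + 1255) = -8487/(-91 + 1255) = -8487/1164 = -8487*1/1164 = -2829/388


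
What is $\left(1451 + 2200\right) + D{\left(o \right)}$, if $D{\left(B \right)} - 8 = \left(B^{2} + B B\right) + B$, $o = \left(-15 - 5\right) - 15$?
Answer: $6074$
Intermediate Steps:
$o = -35$ ($o = -20 - 15 = -35$)
$D{\left(B \right)} = 8 + B + 2 B^{2}$ ($D{\left(B \right)} = 8 + \left(\left(B^{2} + B B\right) + B\right) = 8 + \left(\left(B^{2} + B^{2}\right) + B\right) = 8 + \left(2 B^{2} + B\right) = 8 + \left(B + 2 B^{2}\right) = 8 + B + 2 B^{2}$)
$\left(1451 + 2200\right) + D{\left(o \right)} = \left(1451 + 2200\right) + \left(8 - 35 + 2 \left(-35\right)^{2}\right) = 3651 + \left(8 - 35 + 2 \cdot 1225\right) = 3651 + \left(8 - 35 + 2450\right) = 3651 + 2423 = 6074$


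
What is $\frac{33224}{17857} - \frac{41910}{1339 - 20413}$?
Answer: $\frac{20940931}{5160673} \approx 4.0578$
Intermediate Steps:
$\frac{33224}{17857} - \frac{41910}{1339 - 20413} = 33224 \cdot \frac{1}{17857} - \frac{41910}{-19074} = \frac{33224}{17857} - - \frac{635}{289} = \frac{33224}{17857} + \frac{635}{289} = \frac{20940931}{5160673}$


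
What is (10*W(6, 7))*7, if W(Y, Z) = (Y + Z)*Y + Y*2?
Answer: 6300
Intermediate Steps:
W(Y, Z) = 2*Y + Y*(Y + Z) (W(Y, Z) = Y*(Y + Z) + 2*Y = 2*Y + Y*(Y + Z))
(10*W(6, 7))*7 = (10*(6*(2 + 6 + 7)))*7 = (10*(6*15))*7 = (10*90)*7 = 900*7 = 6300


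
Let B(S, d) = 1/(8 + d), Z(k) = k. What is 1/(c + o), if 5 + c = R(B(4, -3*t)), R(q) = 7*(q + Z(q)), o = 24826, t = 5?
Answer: 1/24819 ≈ 4.0292e-5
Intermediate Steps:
R(q) = 14*q (R(q) = 7*(q + q) = 7*(2*q) = 14*q)
c = -7 (c = -5 + 14/(8 - 3*5) = -5 + 14/(8 - 15) = -5 + 14/(-7) = -5 + 14*(-1/7) = -5 - 2 = -7)
1/(c + o) = 1/(-7 + 24826) = 1/24819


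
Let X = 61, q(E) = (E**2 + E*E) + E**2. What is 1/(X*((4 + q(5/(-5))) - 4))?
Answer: 1/183 ≈ 0.0054645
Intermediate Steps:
q(E) = 3*E**2 (q(E) = (E**2 + E**2) + E**2 = 2*E**2 + E**2 = 3*E**2)
1/(X*((4 + q(5/(-5))) - 4)) = 1/(61*((4 + 3*(5/(-5))**2) - 4)) = 1/(61*((4 + 3*(5*(-1/5))**2) - 4)) = 1/(61*((4 + 3*(-1)**2) - 4)) = 1/(61*((4 + 3*1) - 4)) = 1/(61*((4 + 3) - 4)) = 1/(61*(7 - 4)) = 1/(61*3) = 1/183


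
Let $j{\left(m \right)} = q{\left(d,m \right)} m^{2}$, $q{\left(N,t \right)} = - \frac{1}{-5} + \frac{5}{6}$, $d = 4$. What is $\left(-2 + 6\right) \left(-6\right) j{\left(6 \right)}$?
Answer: $- \frac{4464}{5} \approx -892.8$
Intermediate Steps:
$q{\left(N,t \right)} = \frac{31}{30}$ ($q{\left(N,t \right)} = \left(-1\right) \left(- \frac{1}{5}\right) + 5 \cdot \frac{1}{6} = \frac{1}{5} + \frac{5}{6} = \frac{31}{30}$)
$j{\left(m \right)} = \frac{31 m^{2}}{30}$
$\left(-2 + 6\right) \left(-6\right) j{\left(6 \right)} = \left(-2 + 6\right) \left(-6\right) \frac{31 \cdot 6^{2}}{30} = 4 \left(-6\right) \frac{31}{30} \cdot 36 = \left(-24\right) \frac{186}{5} = - \frac{4464}{5}$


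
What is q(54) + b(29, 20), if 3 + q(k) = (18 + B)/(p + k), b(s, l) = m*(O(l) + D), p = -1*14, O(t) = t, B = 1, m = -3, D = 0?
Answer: -2501/40 ≈ -62.525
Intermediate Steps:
p = -14
b(s, l) = -3*l (b(s, l) = -3*(l + 0) = -3*l)
q(k) = -3 + 19/(-14 + k) (q(k) = -3 + (18 + 1)/(-14 + k) = -3 + 19/(-14 + k))
q(54) + b(29, 20) = (61 - 3*54)/(-14 + 54) - 3*20 = (61 - 162)/40 - 60 = (1/40)*(-101) - 60 = -101/40 - 60 = -2501/40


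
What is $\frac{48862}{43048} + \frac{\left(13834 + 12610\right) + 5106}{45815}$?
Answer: $\frac{359677693}{197224412} \approx 1.8237$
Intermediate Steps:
$\frac{48862}{43048} + \frac{\left(13834 + 12610\right) + 5106}{45815} = 48862 \cdot \frac{1}{43048} + \left(26444 + 5106\right) \frac{1}{45815} = \frac{24431}{21524} + 31550 \cdot \frac{1}{45815} = \frac{24431}{21524} + \frac{6310}{9163} = \frac{359677693}{197224412}$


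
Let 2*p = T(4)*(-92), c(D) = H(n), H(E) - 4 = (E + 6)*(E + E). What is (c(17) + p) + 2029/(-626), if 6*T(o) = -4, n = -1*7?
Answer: 85309/1878 ≈ 45.425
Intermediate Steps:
n = -7
T(o) = -2/3 (T(o) = (1/6)*(-4) = -2/3)
H(E) = 4 + 2*E*(6 + E) (H(E) = 4 + (E + 6)*(E + E) = 4 + (6 + E)*(2*E) = 4 + 2*E*(6 + E))
c(D) = 18 (c(D) = 4 + 2*(-7)**2 + 12*(-7) = 4 + 2*49 - 84 = 4 + 98 - 84 = 18)
p = 92/3 (p = (-2/3*(-92))/2 = (1/2)*(184/3) = 92/3 ≈ 30.667)
(c(17) + p) + 2029/(-626) = (18 + 92/3) + 2029/(-626) = 146/3 + 2029*(-1/626) = 146/3 - 2029/626 = 85309/1878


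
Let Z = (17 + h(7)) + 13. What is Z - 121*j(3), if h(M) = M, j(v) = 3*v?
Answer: -1052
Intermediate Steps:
Z = 37 (Z = (17 + 7) + 13 = 24 + 13 = 37)
Z - 121*j(3) = 37 - 363*3 = 37 - 121*9 = 37 - 1089 = -1052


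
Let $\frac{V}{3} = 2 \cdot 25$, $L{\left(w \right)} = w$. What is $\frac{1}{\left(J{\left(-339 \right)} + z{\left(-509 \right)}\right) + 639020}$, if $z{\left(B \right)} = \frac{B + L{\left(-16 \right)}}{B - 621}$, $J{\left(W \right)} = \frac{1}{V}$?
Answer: $\frac{8475}{5415698494} \approx 1.5649 \cdot 10^{-6}$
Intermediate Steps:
$V = 150$ ($V = 3 \cdot 2 \cdot 25 = 3 \cdot 50 = 150$)
$J{\left(W \right)} = \frac{1}{150}$
$z{\left(B \right)} = \frac{-16 + B}{-621 + B}$ ($z{\left(B \right)} = \frac{B - 16}{B - 621} = \frac{-16 + B}{-621 + B}$)
$\frac{1}{\left(J{\left(-339 \right)} + z{\left(-509 \right)}\right) + 639020} = \frac{1}{\left(\frac{1}{150} + \frac{-16 - 509}{-621 - 509}\right) + 639020} = \frac{1}{\left(\frac{1}{150} + \frac{1}{-1130} \left(-525\right)\right) + 639020} = \frac{1}{\left(\frac{1}{150} - - \frac{105}{226}\right) + 639020} = \frac{1}{\left(\frac{1}{150} + \frac{105}{226}\right) + 639020} = \frac{1}{\frac{3994}{8475} + 639020} = \frac{1}{\frac{5415698494}{8475}} = \frac{8475}{5415698494}$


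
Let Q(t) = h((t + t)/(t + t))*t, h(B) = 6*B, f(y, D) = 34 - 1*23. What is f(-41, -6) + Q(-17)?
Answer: -91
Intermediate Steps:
f(y, D) = 11 (f(y, D) = 34 - 23 = 11)
Q(t) = 6*t (Q(t) = (6*((t + t)/(t + t)))*t = (6*((2*t)/((2*t))))*t = (6*((2*t)*(1/(2*t))))*t = (6*1)*t = 6*t)
f(-41, -6) + Q(-17) = 11 + 6*(-17) = 11 - 102 = -91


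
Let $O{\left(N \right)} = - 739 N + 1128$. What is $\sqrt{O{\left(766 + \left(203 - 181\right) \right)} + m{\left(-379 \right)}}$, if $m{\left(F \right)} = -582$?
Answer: $i \sqrt{581786} \approx 762.75 i$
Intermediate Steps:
$O{\left(N \right)} = 1128 - 739 N$
$\sqrt{O{\left(766 + \left(203 - 181\right) \right)} + m{\left(-379 \right)}} = \sqrt{\left(1128 - 739 \left(766 + \left(203 - 181\right)\right)\right) - 582} = \sqrt{\left(1128 - 739 \left(766 + 22\right)\right) - 582} = \sqrt{\left(1128 - 582332\right) - 582} = \sqrt{-581204 - 582} = \sqrt{-581786} = i \sqrt{581786}$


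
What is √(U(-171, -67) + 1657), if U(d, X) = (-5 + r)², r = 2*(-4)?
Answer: √1826 ≈ 42.732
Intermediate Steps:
r = -8
U(d, X) = 169 (U(d, X) = (-5 - 8)² = (-13)² = 169)
√(U(-171, -67) + 1657) = √(169 + 1657) = √1826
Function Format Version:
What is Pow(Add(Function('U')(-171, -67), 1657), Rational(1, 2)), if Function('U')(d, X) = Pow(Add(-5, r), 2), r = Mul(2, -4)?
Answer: Pow(1826, Rational(1, 2)) ≈ 42.732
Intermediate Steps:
r = -8
Function('U')(d, X) = 169 (Function('U')(d, X) = Pow(Add(-5, -8), 2) = Pow(-13, 2) = 169)
Pow(Add(Function('U')(-171, -67), 1657), Rational(1, 2)) = Pow(Add(169, 1657), Rational(1, 2)) = Pow(1826, Rational(1, 2))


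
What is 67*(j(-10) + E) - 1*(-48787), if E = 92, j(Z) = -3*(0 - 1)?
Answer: 55152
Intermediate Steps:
j(Z) = 3 (j(Z) = -3*(-1) = 3)
67*(j(-10) + E) - 1*(-48787) = 67*(3 + 92) - 1*(-48787) = 67*95 + 48787 = 6365 + 48787 = 55152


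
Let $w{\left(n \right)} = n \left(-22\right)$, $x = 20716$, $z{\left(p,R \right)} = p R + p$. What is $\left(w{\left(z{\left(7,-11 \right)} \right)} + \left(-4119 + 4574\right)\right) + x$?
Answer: $22711$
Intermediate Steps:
$z{\left(p,R \right)} = p + R p$ ($z{\left(p,R \right)} = R p + p = p + R p$)
$w{\left(n \right)} = - 22 n$
$\left(w{\left(z{\left(7,-11 \right)} \right)} + \left(-4119 + 4574\right)\right) + x = \left(- 22 \cdot 7 \left(1 - 11\right) + \left(-4119 + 4574\right)\right) + 20716 = \left(- 22 \cdot 7 \left(-10\right) + 455\right) + 20716 = \left(\left(-22\right) \left(-70\right) + 455\right) + 20716 = \left(1540 + 455\right) + 20716 = 1995 + 20716 = 22711$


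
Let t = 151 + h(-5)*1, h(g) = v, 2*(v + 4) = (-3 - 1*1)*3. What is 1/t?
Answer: 1/141 ≈ 0.0070922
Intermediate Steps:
v = -10 (v = -4 + ((-3 - 1*1)*3)/2 = -4 + ((-3 - 1)*3)/2 = -4 + (-4*3)/2 = -4 + (½)*(-12) = -4 - 6 = -10)
h(g) = -10
t = 141 (t = 151 - 10*1 = 151 - 10 = 141)
1/t = 1/141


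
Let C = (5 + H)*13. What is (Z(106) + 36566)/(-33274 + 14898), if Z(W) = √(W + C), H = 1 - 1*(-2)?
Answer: -18283/9188 - √210/18376 ≈ -1.9907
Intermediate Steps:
H = 3 (H = 1 + 2 = 3)
C = 104 (C = (5 + 3)*13 = 8*13 = 104)
Z(W) = √(104 + W) (Z(W) = √(W + 104) = √(104 + W))
(Z(106) + 36566)/(-33274 + 14898) = (√(104 + 106) + 36566)/(-33274 + 14898) = (√210 + 36566)/(-18376) = (36566 + √210)*(-1/18376) = -18283/9188 - √210/18376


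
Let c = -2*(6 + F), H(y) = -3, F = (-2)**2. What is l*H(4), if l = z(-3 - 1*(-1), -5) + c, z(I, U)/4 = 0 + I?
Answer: 84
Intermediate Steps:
F = 4
z(I, U) = 4*I (z(I, U) = 4*(0 + I) = 4*I)
c = -20 (c = -2*(6 + 4) = -2*10 = -20)
l = -28 (l = 4*(-3 - 1*(-1)) - 20 = 4*(-3 + 1) - 20 = 4*(-2) - 20 = -8 - 20 = -28)
l*H(4) = -28*(-3) = 84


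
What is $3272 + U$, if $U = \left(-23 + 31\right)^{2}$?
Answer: $3336$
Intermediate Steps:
$U = 64$ ($U = 8^{2} = 64$)
$3272 + U = 3272 + 64 = 3336$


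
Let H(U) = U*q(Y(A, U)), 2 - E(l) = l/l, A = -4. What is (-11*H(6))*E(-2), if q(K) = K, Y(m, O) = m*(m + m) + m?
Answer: -1848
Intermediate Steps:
Y(m, O) = m + 2*m² (Y(m, O) = m*(2*m) + m = 2*m² + m = m + 2*m²)
E(l) = 1 (E(l) = 2 - l/l = 2 - 1*1 = 2 - 1 = 1)
H(U) = 28*U (H(U) = U*(-4*(1 + 2*(-4))) = U*(-4*(1 - 8)) = U*(-4*(-7)) = U*28 = 28*U)
(-11*H(6))*E(-2) = -308*6*1 = -11*168*1 = -1848*1 = -1848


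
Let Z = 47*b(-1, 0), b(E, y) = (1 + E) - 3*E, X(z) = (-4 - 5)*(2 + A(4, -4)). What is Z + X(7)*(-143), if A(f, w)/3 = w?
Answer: -12729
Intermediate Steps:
A(f, w) = 3*w
X(z) = 90 (X(z) = (-4 - 5)*(2 + 3*(-4)) = -9*(2 - 12) = -9*(-10) = 90)
b(E, y) = 1 - 2*E
Z = 141 (Z = 47*(1 - 2*(-1)) = 47*(1 + 2) = 47*3 = 141)
Z + X(7)*(-143) = 141 + 90*(-143) = 141 - 12870 = -12729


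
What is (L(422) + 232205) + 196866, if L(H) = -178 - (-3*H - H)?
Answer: 430581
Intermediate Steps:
L(H) = -178 + 4*H (L(H) = -178 - (-4)*H = -178 + 4*H)
(L(422) + 232205) + 196866 = ((-178 + 4*422) + 232205) + 196866 = ((-178 + 1688) + 232205) + 196866 = (1510 + 232205) + 196866 = 233715 + 196866 = 430581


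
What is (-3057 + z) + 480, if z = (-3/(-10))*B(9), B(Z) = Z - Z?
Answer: -2577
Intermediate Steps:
B(Z) = 0
z = 0 (z = -3/(-10)*0 = -3*(-⅒)*0 = (3/10)*0 = 0)
(-3057 + z) + 480 = (-3057 + 0) + 480 = -3057 + 480 = -2577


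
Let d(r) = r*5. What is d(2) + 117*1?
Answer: 127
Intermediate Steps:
d(r) = 5*r
d(2) + 117*1 = 5*2 + 117*1 = 10 + 117 = 127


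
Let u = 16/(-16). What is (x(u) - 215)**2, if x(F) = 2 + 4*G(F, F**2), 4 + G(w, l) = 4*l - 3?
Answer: 50625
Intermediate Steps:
G(w, l) = -7 + 4*l (G(w, l) = -4 + (4*l - 3) = -4 + (-3 + 4*l) = -7 + 4*l)
u = -1 (u = 16*(-1/16) = -1)
x(F) = -26 + 16*F**2 (x(F) = 2 + 4*(-7 + 4*F**2) = 2 + (-28 + 16*F**2) = -26 + 16*F**2)
(x(u) - 215)**2 = ((-26 + 16*(-1)**2) - 215)**2 = ((-26 + 16*1) - 215)**2 = ((-26 + 16) - 215)**2 = (-10 - 215)**2 = (-225)**2 = 50625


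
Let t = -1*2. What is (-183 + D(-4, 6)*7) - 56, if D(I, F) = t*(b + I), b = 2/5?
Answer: -943/5 ≈ -188.60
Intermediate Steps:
b = ⅖ (b = 2*(⅕) = ⅖ ≈ 0.40000)
t = -2
D(I, F) = -⅘ - 2*I (D(I, F) = -2*(⅖ + I) = -⅘ - 2*I)
(-183 + D(-4, 6)*7) - 56 = (-183 + (-⅘ - 2*(-4))*7) - 56 = (-183 + (-⅘ + 8)*7) - 56 = (-183 + (36/5)*7) - 56 = (-183 + 252/5) - 56 = -663/5 - 56 = -943/5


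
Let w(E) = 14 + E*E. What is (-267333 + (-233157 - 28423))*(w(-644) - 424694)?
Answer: 5259510872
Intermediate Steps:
w(E) = 14 + E²
(-267333 + (-233157 - 28423))*(w(-644) - 424694) = (-267333 + (-233157 - 28423))*((14 + (-644)²) - 424694) = (-267333 - 261580)*((14 + 414736) - 424694) = -528913*(414750 - 424694) = -528913*(-9944) = 5259510872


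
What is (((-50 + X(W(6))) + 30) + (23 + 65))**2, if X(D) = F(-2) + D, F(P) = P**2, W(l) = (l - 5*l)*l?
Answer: 5184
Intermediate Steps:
W(l) = -4*l**2 (W(l) = (-4*l)*l = -4*l**2)
X(D) = 4 + D (X(D) = (-2)**2 + D = 4 + D)
(((-50 + X(W(6))) + 30) + (23 + 65))**2 = (((-50 + (4 - 4*6**2)) + 30) + (23 + 65))**2 = (((-50 + (4 - 4*36)) + 30) + 88)**2 = (((-50 + (4 - 144)) + 30) + 88)**2 = (((-50 - 140) + 30) + 88)**2 = ((-190 + 30) + 88)**2 = (-160 + 88)**2 = (-72)**2 = 5184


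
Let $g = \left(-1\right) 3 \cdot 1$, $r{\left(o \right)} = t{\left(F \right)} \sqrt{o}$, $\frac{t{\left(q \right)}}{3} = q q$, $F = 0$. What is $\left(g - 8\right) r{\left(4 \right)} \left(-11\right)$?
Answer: $0$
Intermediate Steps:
$t{\left(q \right)} = 3 q^{2}$ ($t{\left(q \right)} = 3 q q = 3 q^{2}$)
$r{\left(o \right)} = 0$ ($r{\left(o \right)} = 3 \cdot 0^{2} \sqrt{o} = 3 \cdot 0 \sqrt{o} = 0 \sqrt{o} = 0$)
$g = -3$ ($g = \left(-3\right) 1 = -3$)
$\left(g - 8\right) r{\left(4 \right)} \left(-11\right) = \left(-3 - 8\right) 0 \left(-11\right) = \left(-11\right) 0 \left(-11\right) = 0 \left(-11\right) = 0$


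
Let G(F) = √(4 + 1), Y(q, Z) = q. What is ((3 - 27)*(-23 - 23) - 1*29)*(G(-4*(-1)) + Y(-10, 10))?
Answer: -10750 + 1075*√5 ≈ -8346.2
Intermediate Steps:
G(F) = √5
((3 - 27)*(-23 - 23) - 1*29)*(G(-4*(-1)) + Y(-10, 10)) = ((3 - 27)*(-23 - 23) - 1*29)*(√5 - 10) = (-24*(-46) - 29)*(-10 + √5) = (1104 - 29)*(-10 + √5) = 1075*(-10 + √5) = -10750 + 1075*√5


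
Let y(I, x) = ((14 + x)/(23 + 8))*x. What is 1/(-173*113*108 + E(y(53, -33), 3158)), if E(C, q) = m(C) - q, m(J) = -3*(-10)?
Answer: -1/2114420 ≈ -4.7294e-7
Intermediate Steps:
m(J) = 30
y(I, x) = x*(14/31 + x/31) (y(I, x) = ((14 + x)/31)*x = ((14 + x)*(1/31))*x = (14/31 + x/31)*x = x*(14/31 + x/31))
E(C, q) = 30 - q
1/(-173*113*108 + E(y(53, -33), 3158)) = 1/(-173*113*108 + (30 - 1*3158)) = 1/(-19549*108 + (30 - 3158)) = 1/(-2111292 - 3128) = 1/(-2114420) = -1/2114420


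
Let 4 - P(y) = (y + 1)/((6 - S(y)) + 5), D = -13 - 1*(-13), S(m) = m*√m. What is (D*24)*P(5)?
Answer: 0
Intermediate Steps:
S(m) = m^(3/2)
D = 0 (D = -13 + 13 = 0)
P(y) = 4 - (1 + y)/(11 - y^(3/2)) (P(y) = 4 - (y + 1)/((6 - y^(3/2)) + 5) = 4 - (1 + y)/(11 - y^(3/2)))
(D*24)*P(5) = (0*24)*((-43 + 5 + 4*5^(3/2))/(-11 + 5^(3/2))) = 0*((-43 + 5 + 4*(5*√5))/(-11 + 5*√5)) = 0*((-43 + 5 + 20*√5)/(-11 + 5*√5)) = 0*((-38 + 20*√5)/(-11 + 5*√5)) = 0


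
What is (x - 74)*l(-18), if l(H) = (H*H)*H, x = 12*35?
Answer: -2017872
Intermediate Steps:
x = 420
l(H) = H³ (l(H) = H²*H = H³)
(x - 74)*l(-18) = (420 - 74)*(-18)³ = 346*(-5832) = -2017872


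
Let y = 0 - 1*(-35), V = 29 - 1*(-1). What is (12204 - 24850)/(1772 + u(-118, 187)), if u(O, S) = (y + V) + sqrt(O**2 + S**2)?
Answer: -11615351/1662838 + 6323*sqrt(48893)/1662838 ≈ -6.1444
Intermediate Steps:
V = 30 (V = 29 + 1 = 30)
y = 35 (y = 0 + 35 = 35)
u(O, S) = 65 + sqrt(O**2 + S**2) (u(O, S) = (35 + 30) + sqrt(O**2 + S**2) = 65 + sqrt(O**2 + S**2))
(12204 - 24850)/(1772 + u(-118, 187)) = (12204 - 24850)/(1772 + (65 + sqrt((-118)**2 + 187**2))) = -12646/(1772 + (65 + sqrt(13924 + 34969))) = -12646/(1772 + (65 + sqrt(48893))) = -12646/(1837 + sqrt(48893))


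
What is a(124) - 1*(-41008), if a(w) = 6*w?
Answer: 41752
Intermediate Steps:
a(124) - 1*(-41008) = 6*124 - 1*(-41008) = 744 + 41008 = 41752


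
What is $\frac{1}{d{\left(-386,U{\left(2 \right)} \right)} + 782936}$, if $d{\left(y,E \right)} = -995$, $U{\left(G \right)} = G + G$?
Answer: $\frac{1}{781941} \approx 1.2789 \cdot 10^{-6}$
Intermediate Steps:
$U{\left(G \right)} = 2 G$
$\frac{1}{d{\left(-386,U{\left(2 \right)} \right)} + 782936} = \frac{1}{-995 + 782936} = \frac{1}{781941}$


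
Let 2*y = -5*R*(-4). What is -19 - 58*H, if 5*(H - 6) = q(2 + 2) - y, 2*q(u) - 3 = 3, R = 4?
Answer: 311/5 ≈ 62.200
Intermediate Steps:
q(u) = 3 (q(u) = 3/2 + (1/2)*3 = 3/2 + 3/2 = 3)
y = 40 (y = (-5*4*(-4))/2 = (-20*(-4))/2 = (1/2)*80 = 40)
H = -7/5 (H = 6 + (3 - 1*40)/5 = 6 + (3 - 40)/5 = 6 + (1/5)*(-37) = 6 - 37/5 = -7/5 ≈ -1.4000)
-19 - 58*H = -19 - 58*(-7/5) = -19 + 406/5 = 311/5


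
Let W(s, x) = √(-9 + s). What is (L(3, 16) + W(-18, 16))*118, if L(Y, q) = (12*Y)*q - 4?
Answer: 67496 + 354*I*√3 ≈ 67496.0 + 613.15*I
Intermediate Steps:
L(Y, q) = -4 + 12*Y*q (L(Y, q) = 12*Y*q - 4 = -4 + 12*Y*q)
(L(3, 16) + W(-18, 16))*118 = ((-4 + 12*3*16) + √(-9 - 18))*118 = ((-4 + 576) + √(-27))*118 = (572 + 3*I*√3)*118 = 67496 + 354*I*√3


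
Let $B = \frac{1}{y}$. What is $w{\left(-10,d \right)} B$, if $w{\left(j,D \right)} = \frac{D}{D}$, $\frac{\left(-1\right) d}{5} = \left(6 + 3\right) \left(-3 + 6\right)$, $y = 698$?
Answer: $\frac{1}{698} \approx 0.0014327$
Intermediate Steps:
$d = -135$ ($d = - 5 \left(6 + 3\right) \left(-3 + 6\right) = - 5 \cdot 9 \cdot 3 = \left(-5\right) 27 = -135$)
$w{\left(j,D \right)} = 1$
$B = \frac{1}{698} \approx 0.0014327$
$w{\left(-10,d \right)} B = 1 \cdot \frac{1}{698} = \frac{1}{698}$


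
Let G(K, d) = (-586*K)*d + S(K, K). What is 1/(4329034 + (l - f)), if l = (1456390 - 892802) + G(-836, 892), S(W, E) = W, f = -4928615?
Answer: 1/446807633 ≈ 2.2381e-9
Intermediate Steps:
G(K, d) = K - 586*K*d (G(K, d) = (-586*K)*d + K = -586*K*d + K = K - 586*K*d)
l = 437549984 (l = (1456390 - 892802) - 836*(1 - 586*892) = 563588 - 836*(1 - 522712) = 563588 - 836*(-522711) = 563588 + 436986396 = 437549984)
1/(4329034 + (l - f)) = 1/(4329034 + (437549984 - 1*(-4928615))) = 1/(4329034 + (437549984 + 4928615)) = 1/(4329034 + 442478599) = 1/446807633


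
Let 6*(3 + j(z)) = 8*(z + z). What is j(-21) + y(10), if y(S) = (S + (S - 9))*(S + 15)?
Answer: 216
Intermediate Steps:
y(S) = (-9 + 2*S)*(15 + S) (y(S) = (S + (-9 + S))*(15 + S) = (-9 + 2*S)*(15 + S))
j(z) = -3 + 8*z/3 (j(z) = -3 + (8*(z + z))/6 = -3 + (8*(2*z))/6 = -3 + (16*z)/6 = -3 + 8*z/3)
j(-21) + y(10) = (-3 + (8/3)*(-21)) + (-135 + 2*10² + 21*10) = (-3 - 56) + (-135 + 2*100 + 210) = -59 + (-135 + 200 + 210) = -59 + 275 = 216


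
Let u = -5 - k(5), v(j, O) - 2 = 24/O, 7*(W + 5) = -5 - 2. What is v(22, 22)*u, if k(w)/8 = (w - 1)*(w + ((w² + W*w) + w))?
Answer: -510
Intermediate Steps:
W = -6 (W = -5 + (-5 - 2)/7 = -5 + (⅐)*(-7) = -5 - 1 = -6)
v(j, O) = 2 + 24/O
k(w) = 8*(-1 + w)*(w² - 4*w) (k(w) = 8*((w - 1)*(w + ((w² - 6*w) + w))) = 8*((-1 + w)*(w + (w² - 5*w))) = 8*((-1 + w)*(w² - 4*w)) = 8*(-1 + w)*(w² - 4*w))
u = -165 (u = -5 - 8*5*(4 + 5² - 5*5) = -5 - 8*5*(4 + 25 - 25) = -5 - 8*5*4 = -5 - 1*160 = -5 - 160 = -165)
v(22, 22)*u = (2 + 24/22)*(-165) = (2 + 24*(1/22))*(-165) = (2 + 12/11)*(-165) = (34/11)*(-165) = -510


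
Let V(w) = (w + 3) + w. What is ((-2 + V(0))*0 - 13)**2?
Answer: 169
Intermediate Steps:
V(w) = 3 + 2*w (V(w) = (3 + w) + w = 3 + 2*w)
((-2 + V(0))*0 - 13)**2 = ((-2 + (3 + 2*0))*0 - 13)**2 = ((-2 + (3 + 0))*0 - 13)**2 = ((-2 + 3)*0 - 13)**2 = (1*0 - 13)**2 = (0 - 13)**2 = (-13)**2 = 169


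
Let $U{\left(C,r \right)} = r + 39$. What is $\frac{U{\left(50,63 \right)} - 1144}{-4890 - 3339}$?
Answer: $\frac{1042}{8229} \approx 0.12663$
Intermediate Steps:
$U{\left(C,r \right)} = 39 + r$
$\frac{U{\left(50,63 \right)} - 1144}{-4890 - 3339} = \frac{\left(39 + 63\right) - 1144}{-4890 - 3339} = \frac{102 - 1144}{-8229} = \left(-1042\right) \left(- \frac{1}{8229}\right) = \frac{1042}{8229}$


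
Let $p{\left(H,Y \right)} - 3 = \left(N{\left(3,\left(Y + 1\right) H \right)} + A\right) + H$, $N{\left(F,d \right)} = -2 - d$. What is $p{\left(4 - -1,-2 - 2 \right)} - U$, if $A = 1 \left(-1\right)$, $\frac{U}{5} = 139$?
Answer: $-675$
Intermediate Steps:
$U = 695$ ($U = 5 \cdot 139 = 695$)
$A = -1$
$p{\left(H,Y \right)} = H - H \left(1 + Y\right)$ ($p{\left(H,Y \right)} = 3 - \left(3 - H + \left(Y + 1\right) H\right) = 3 - \left(3 - H + \left(1 + Y\right) H\right) = 3 - \left(3 - H + H \left(1 + Y\right)\right) = H - H \left(1 + Y\right)$)
$p{\left(4 - -1,-2 - 2 \right)} - U = - \left(4 - -1\right) \left(-2 - 2\right) - 695 = - \left(4 + 1\right) \left(-2 - 2\right) - 695 = \left(-1\right) 5 \left(-4\right) - 695 = 20 - 695 = -675$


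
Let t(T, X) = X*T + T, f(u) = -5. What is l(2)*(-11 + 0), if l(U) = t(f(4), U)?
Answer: 165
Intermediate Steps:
t(T, X) = T + T*X (t(T, X) = T*X + T = T + T*X)
l(U) = -5 - 5*U (l(U) = -5*(1 + U) = -5 - 5*U)
l(2)*(-11 + 0) = (-5 - 5*2)*(-11 + 0) = (-5 - 10)*(-11) = -15*(-11) = 165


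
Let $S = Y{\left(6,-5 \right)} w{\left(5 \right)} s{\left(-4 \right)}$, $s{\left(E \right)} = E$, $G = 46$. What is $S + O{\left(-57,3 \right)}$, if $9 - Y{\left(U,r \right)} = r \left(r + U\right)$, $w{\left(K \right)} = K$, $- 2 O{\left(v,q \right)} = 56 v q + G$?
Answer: $4485$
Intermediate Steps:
$O{\left(v,q \right)} = -23 - 28 q v$ ($O{\left(v,q \right)} = - \frac{56 v q + 46}{2} = - \frac{56 q v + 46}{2} = - \frac{46 + 56 q v}{2} = -23 - 28 q v$)
$Y{\left(U,r \right)} = 9 - r \left(U + r\right)$ ($Y{\left(U,r \right)} = 9 - r \left(r + U\right) = 9 - r \left(U + r\right)$)
$S = -280$ ($S = \left(9 - \left(-5\right)^{2} - 6 \left(-5\right)\right) 5 \left(-4\right) = \left(9 - 25 + 30\right) 5 \left(-4\right) = 14 \cdot 5 \left(-4\right) = 70 \left(-4\right) = -280$)
$S + O{\left(-57,3 \right)} = -280 - \left(23 + 84 \left(-57\right)\right) = -280 + \left(-23 + 4788\right) = -280 + 4765 = 4485$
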